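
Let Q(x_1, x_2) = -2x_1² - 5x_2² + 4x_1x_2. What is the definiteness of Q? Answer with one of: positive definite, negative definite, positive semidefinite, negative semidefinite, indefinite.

negative definite

The associated matrix is A = [[-2, 2], [2, -5]].
Congruent diagonalization of A (simultaneous row and column reduction) yields pivots -2, -3.
So there are 2 negative pivots.
Hence Q is negative definite.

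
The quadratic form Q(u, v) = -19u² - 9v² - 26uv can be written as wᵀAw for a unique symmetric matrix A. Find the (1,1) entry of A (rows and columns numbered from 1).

-19

The coefficient of u² in Q is -19, and that is exactly A[1,1].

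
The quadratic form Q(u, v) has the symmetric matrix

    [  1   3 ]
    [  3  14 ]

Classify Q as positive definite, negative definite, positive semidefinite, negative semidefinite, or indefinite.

positive definite

For the 2×2 matrix [[1, 3], [3, 14]]: det = 1·14 − (3)² = 5, trace = 15.
det > 0 so both eigenvalues share the sign of the trace; trace = 15 > 0 ⇒ both positive.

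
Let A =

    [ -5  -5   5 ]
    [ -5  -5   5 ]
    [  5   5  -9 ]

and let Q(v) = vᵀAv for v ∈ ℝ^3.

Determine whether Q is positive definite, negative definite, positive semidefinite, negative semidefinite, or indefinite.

Applying the same elementary operations to the rows and columns of A produces a congruent diagonal matrix with entries -5, 0, -4.
That gives 2 negative, 1 zero pivots.
Hence Q is negative semidefinite.

negative semidefinite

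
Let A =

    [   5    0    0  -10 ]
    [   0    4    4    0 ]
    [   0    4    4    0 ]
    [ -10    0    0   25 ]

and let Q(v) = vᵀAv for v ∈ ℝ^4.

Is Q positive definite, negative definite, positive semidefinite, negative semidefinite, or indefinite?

Applying the same elementary operations to the rows and columns of A produces a congruent diagonal matrix with entries 5, 4, 0, 5.
That gives 3 positive, 1 zero pivots.
Hence Q is positive semidefinite.

positive semidefinite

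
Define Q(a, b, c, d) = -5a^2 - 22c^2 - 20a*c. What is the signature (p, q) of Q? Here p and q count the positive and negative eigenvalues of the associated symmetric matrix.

(0, 2)

The symmetric matrix is A = [[-5, 0, -10, 0], [0, 0, 0, 0], [-10, 0, -22, 0], [0, 0, 0, 0]].
Symmetric row and column elimination reduces A to a congruent diagonal form with pivots -5, 0, -2, 0.
Counting signs: 2 negative, 2 zero.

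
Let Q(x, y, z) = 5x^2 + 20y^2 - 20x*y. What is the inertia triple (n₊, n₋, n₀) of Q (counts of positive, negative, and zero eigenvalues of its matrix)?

Write A = [[5, -10, 0], [-10, 20, 0], [0, 0, 0]].
Congruent diagonalization of A (simultaneous row and column reduction) yields pivots 5, 0, 0.
That gives 1 positive, 2 zero pivots.

(1, 0, 2)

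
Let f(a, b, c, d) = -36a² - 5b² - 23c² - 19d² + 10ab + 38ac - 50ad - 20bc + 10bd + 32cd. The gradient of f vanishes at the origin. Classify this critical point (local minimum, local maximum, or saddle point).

local maximum

The Hessian at the origin is H = [[-72, 10, 38, -50], [10, -10, -20, 10], [38, -20, -46, 32], [-50, 10, 32, -38]].
Applying the same elementary operations to the rows and columns of H produces a congruent diagonal matrix with entries -72, -155/18, -24/31, -2.
So there are 4 negative pivots.
H is negative definite, so the origin is a strict local maximum.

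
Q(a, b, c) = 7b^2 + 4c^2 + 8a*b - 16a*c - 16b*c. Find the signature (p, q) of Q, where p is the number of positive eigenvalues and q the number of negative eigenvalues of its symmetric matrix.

The symmetric matrix is A = [[0, 4, -8], [4, 7, -8], [-8, -8, 4]].
By Sylvester's law of inertia any congruent diagonalization of A has 1 positive, 1 negative and 1 zero entries.

(1, 1)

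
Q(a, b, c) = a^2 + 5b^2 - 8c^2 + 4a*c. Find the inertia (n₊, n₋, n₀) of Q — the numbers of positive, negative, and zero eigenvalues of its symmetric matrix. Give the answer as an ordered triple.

Write A = [[1, 0, 2], [0, 5, 0], [2, 0, -8]].
Row-reducing A symmetrically gives the diagonal entries 1, 5, -12.
So there are 2 positive, 1 negative pivots.

(2, 1, 0)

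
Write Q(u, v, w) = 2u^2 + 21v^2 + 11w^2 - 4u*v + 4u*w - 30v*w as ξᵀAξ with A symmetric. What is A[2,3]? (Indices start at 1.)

The coefficient of v·w in Q is -30. For a symmetric A this equals A[2,3] + A[3,2] = 2·A[2,3].
So A[2,3] = -30/2 = -15.

-15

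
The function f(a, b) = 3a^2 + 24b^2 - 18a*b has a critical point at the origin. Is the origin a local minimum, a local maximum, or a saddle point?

The Hessian at the origin is H = [[6, -18], [-18, 48]].
det H = 6·48 − (-18)² = -36 < 0, so H is indefinite.
Therefore the origin is a saddle point.

saddle point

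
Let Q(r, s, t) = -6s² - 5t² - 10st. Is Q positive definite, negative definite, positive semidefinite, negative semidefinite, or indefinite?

The symmetric matrix is A = [[0, 0, 0], [0, -6, -5], [0, -5, -5]].
Row-reducing A symmetrically gives the diagonal entries 0, -6, -5/6.
That gives 2 negative, 1 zero pivots.
Hence Q is negative semidefinite.

negative semidefinite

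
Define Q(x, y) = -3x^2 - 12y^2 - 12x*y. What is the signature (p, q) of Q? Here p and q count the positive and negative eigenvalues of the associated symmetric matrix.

(0, 1)

The symmetric matrix is A = [[-3, -6], [-6, -12]].
Symmetric row and column elimination reduces A to a congruent diagonal form with pivots -3, 0.
That gives 1 negative, 1 zero pivots.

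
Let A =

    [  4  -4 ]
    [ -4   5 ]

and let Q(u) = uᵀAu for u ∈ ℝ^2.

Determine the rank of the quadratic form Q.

2

Applying the same elementary operations to the rows and columns of A produces a congruent diagonal matrix with entries 4, 1.
So there are 2 positive pivots.
The rank is the number of nonzero pivots: 2.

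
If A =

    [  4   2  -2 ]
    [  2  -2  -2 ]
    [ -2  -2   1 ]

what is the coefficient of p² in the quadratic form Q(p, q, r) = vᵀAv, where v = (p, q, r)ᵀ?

4

The coefficient of p² is the diagonal entry A[1,1] = 4.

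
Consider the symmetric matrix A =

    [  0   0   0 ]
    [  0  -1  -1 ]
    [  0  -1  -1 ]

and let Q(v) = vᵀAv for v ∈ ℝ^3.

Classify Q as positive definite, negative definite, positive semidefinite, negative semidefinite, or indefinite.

Row-reducing A symmetrically gives the diagonal entries 0, -1, 0.
So there are 1 negative, 2 zero pivots.
Hence Q is negative semidefinite.

negative semidefinite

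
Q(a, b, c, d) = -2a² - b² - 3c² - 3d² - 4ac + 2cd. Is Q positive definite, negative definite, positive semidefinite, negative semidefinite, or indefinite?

negative definite

The symmetric matrix is A = [[-2, 0, -2, 0], [0, -1, 0, 0], [-2, 0, -3, 1], [0, 0, 1, -3]].
Applying the same elementary operations to the rows and columns of A produces a congruent diagonal matrix with entries -2, -1, -1, -2.
Counting signs: 4 negative.
Hence Q is negative definite.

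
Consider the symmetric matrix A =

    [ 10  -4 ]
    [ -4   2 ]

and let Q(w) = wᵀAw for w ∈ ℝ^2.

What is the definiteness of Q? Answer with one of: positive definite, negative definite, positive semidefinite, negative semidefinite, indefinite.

positive definite

Row-reducing A symmetrically gives the diagonal entries 10, 2/5.
So there are 2 positive pivots.
Hence Q is positive definite.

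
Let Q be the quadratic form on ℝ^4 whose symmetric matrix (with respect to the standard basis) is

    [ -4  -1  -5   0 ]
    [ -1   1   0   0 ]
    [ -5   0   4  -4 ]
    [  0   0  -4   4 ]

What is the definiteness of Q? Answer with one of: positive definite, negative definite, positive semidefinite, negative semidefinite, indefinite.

Row-reducing A symmetrically gives the diagonal entries -4, 5/4, 9, 20/9.
That gives 3 positive, 1 negative pivots.
Hence Q is indefinite.

indefinite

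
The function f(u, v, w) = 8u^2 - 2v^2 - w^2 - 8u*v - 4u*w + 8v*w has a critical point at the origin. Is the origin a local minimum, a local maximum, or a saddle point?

The Hessian at the origin is H = [[16, -8, -4], [-8, -4, 8], [-4, 8, -2]].
Applying the same elementary operations to the rows and columns of H produces a congruent diagonal matrix with entries 16, -8, 3/2.
So there are 2 positive, 1 negative pivots.
H is indefinite, so the origin is a saddle point.

saddle point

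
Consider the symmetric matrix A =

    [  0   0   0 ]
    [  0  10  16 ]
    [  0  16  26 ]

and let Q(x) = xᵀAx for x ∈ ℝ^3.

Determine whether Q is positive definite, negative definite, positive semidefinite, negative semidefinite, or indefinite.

Symmetric row and column elimination reduces A to a congruent diagonal form with pivots 0, 10, 2/5.
That gives 2 positive, 1 zero pivots.
Hence Q is positive semidefinite.

positive semidefinite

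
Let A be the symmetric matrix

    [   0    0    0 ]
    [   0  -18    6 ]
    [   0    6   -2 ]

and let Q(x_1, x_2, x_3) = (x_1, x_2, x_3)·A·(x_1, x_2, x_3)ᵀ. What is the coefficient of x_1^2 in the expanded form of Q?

0

The coefficient of x_1^2 is the diagonal entry A[1,1] = 0.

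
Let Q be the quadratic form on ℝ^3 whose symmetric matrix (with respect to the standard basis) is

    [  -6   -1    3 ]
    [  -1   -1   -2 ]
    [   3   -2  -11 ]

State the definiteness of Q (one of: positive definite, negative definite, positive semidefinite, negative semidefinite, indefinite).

Congruent diagonalization of A (simultaneous row and column reduction) yields pivots -6, -5/6, -2.
Counting signs: 3 negative.
Hence Q is negative definite.

negative definite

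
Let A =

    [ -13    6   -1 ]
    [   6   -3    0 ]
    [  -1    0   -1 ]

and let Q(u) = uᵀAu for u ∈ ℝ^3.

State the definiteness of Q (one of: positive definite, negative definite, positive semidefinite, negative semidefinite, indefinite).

Symmetric row and column elimination reduces A to a congruent diagonal form with pivots -13, -3/13, 0.
Counting signs: 2 negative, 1 zero.
Hence Q is negative semidefinite.

negative semidefinite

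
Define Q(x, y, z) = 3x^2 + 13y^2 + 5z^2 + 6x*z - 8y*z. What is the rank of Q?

3

The symmetric matrix is A = [[3, 0, 3], [0, 13, -4], [3, -4, 5]].
Row-reducing A symmetrically gives the diagonal entries 3, 13, 10/13.
So there are 3 positive pivots.
The rank is the number of nonzero pivots: 3.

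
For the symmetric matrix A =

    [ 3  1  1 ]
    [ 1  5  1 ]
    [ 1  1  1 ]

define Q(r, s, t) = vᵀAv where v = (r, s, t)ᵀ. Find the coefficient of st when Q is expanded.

2

The coefficient of st is A[2,3] + A[3,2] = 2·1 = 2.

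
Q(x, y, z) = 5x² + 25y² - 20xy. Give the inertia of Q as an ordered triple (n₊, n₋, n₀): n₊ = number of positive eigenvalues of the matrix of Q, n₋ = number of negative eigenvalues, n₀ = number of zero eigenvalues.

The associated matrix is A = [[5, -10, 0], [-10, 25, 0], [0, 0, 0]].
Congruent diagonalization of A (simultaneous row and column reduction) yields pivots 5, 5, 0.
So there are 2 positive, 1 zero pivots.

(2, 0, 1)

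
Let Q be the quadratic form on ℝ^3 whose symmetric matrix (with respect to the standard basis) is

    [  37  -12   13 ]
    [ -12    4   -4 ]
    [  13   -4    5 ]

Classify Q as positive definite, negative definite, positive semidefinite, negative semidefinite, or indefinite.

positive semidefinite

Row-reducing A symmetrically gives the diagonal entries 37, 4/37, 0.
So there are 2 positive, 1 zero pivots.
Hence Q is positive semidefinite.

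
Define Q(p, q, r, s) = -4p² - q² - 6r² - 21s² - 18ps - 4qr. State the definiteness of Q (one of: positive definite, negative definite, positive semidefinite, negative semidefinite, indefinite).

negative definite

The symmetric matrix of Q is A = [[-4, 0, 0, -9], [0, -1, -2, 0], [0, -2, -6, 0], [-9, 0, 0, -21]].
Leading principal minors: Δ_1 = -4, Δ_2 = 4, Δ_3 = -8, Δ_4 = 6.
The signs alternate starting with Δ_1 < 0, so by Sylvester's criterion Q is negative definite.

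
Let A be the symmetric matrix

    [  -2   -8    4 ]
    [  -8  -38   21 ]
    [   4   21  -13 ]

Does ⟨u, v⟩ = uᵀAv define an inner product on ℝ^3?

Leading principal minors: Δ_1 = -2, Δ_2 = 12, Δ_3 = -10.
The signs alternate starting with Δ_1 < 0, so by Sylvester's criterion Q is negative definite.
⟨·,·⟩ is an inner product exactly when A is positive definite.

no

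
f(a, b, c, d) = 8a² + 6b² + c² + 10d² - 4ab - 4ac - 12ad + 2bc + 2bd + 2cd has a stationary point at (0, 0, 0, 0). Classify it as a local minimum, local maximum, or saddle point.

The Hessian at the origin is H = [[16, -4, -4, -12], [-4, 12, 2, 2], [-4, 2, 2, 2], [-12, 2, 2, 20]].
Applying the same elementary operations to the rows and columns of H produces a congruent diagonal matrix with entries 16, 11, 10/11, 10.
That gives 4 positive pivots.
H is positive definite, so the origin is a strict local minimum.

local minimum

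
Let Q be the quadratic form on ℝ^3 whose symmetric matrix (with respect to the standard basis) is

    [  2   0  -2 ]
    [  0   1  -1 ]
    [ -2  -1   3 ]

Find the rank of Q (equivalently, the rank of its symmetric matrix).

2

Row-reducing A symmetrically gives the diagonal entries 2, 1, 0.
That gives 2 positive, 1 zero pivots.
The rank is the number of nonzero pivots: 2.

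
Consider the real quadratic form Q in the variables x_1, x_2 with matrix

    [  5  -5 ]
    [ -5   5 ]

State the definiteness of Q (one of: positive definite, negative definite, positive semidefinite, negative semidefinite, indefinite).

positive semidefinite

Applying the same elementary operations to the rows and columns of A produces a congruent diagonal matrix with entries 5, 0.
That gives 1 positive, 1 zero pivots.
Hence Q is positive semidefinite.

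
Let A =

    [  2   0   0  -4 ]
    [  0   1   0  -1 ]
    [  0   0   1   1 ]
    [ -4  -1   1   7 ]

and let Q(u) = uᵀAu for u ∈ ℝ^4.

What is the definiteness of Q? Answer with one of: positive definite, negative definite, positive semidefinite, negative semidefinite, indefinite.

indefinite

Congruent diagonalization of A (simultaneous row and column reduction) yields pivots 2, 1, 1, -3.
So there are 3 positive, 1 negative pivots.
Hence Q is indefinite.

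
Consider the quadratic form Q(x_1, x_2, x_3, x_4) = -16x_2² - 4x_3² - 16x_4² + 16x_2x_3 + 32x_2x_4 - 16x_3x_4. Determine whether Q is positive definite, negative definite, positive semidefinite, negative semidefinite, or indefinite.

The associated matrix is A = [[0, 0, 0, 0], [0, -16, 8, 16], [0, 8, -4, -8], [0, 16, -8, -16]].
Symmetric row and column elimination reduces A to a congruent diagonal form with pivots 0, -16, 0, 0.
That gives 1 negative, 3 zero pivots.
Hence Q is negative semidefinite.

negative semidefinite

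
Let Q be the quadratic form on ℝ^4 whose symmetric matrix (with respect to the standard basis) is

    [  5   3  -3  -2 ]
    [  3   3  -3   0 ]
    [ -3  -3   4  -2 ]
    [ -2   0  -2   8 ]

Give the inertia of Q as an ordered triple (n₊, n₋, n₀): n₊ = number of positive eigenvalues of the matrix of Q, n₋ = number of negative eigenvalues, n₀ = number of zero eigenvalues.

(4, 0, 0)

Row-reducing A symmetrically gives the diagonal entries 5, 6/5, 1, 2.
Counting signs: 4 positive.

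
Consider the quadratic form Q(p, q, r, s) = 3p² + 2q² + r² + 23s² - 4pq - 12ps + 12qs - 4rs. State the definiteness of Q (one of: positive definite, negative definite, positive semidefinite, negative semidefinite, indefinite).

The symmetric matrix of Q is A = [[3, -2, 0, -6], [-2, 2, 0, 6], [0, 0, 1, -2], [-6, 6, -2, 23]].
Leading principal minors: Δ_1 = 3, Δ_2 = 2, Δ_3 = 2, Δ_4 = 2.
All leading principal minors are positive, so by Sylvester's criterion Q is positive definite.

positive definite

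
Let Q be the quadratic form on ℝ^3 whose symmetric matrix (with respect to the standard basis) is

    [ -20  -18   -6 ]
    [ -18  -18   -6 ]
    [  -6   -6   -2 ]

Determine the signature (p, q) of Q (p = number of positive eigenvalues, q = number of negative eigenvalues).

Congruent diagonalization of A (simultaneous row and column reduction) yields pivots -20, -9/5, 0.
Counting signs: 2 negative, 1 zero.

(0, 2)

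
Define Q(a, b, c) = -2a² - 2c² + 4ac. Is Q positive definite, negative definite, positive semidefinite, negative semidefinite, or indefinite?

The symmetric matrix is A = [[-2, 0, 2], [0, 0, 0], [2, 0, -2]].
Row-reducing A symmetrically gives the diagonal entries -2, 0, 0.
Counting signs: 1 negative, 2 zero.
Hence Q is negative semidefinite.

negative semidefinite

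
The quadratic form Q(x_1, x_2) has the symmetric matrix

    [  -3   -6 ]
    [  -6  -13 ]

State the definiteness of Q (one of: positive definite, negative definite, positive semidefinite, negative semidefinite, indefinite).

Leading principal minors: Δ_1 = -3, Δ_2 = 3.
The signs alternate starting with Δ_1 < 0, so by Sylvester's criterion Q is negative definite.

negative definite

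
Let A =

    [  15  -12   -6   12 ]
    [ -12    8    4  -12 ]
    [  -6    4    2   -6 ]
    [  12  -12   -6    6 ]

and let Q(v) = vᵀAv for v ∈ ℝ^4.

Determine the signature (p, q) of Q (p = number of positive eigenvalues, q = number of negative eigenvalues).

(1, 1)

Applying the same elementary operations to the rows and columns of A produces a congruent diagonal matrix with entries 15, -8/5, 0, 0.
That gives 1 positive, 1 negative, 2 zero pivots.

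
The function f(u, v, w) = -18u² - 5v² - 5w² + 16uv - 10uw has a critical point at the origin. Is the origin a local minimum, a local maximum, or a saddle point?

local maximum

The Hessian at the origin is H = [[-36, 16, -10], [16, -10, 0], [-10, 0, -10]].
An LDLᵀ factorisation of H has diagonal entries -36, -26/9, -5/13.
That gives 3 negative pivots.
H is negative definite, so the origin is a strict local maximum.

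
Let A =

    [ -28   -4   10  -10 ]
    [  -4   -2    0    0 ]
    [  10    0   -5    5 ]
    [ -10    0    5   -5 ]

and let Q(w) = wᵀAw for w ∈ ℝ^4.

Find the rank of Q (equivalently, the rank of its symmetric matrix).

Applying the same elementary operations to the rows and columns of A produces a congruent diagonal matrix with entries -28, -10/7, 0, 0.
That gives 2 negative, 2 zero pivots.
The rank is the number of nonzero pivots: 2.

2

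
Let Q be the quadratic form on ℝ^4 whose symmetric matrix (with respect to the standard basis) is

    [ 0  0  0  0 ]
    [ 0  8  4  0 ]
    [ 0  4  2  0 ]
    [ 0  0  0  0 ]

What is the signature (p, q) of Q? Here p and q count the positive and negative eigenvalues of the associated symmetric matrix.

(1, 0)

Symmetric row and column elimination reduces A to a congruent diagonal form with pivots 0, 8, 0, 0.
That gives 1 positive, 3 zero pivots.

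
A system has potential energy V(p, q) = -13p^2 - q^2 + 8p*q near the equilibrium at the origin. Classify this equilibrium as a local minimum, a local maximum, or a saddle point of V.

The Hessian at the origin is H = [[-26, 8], [8, -2]].
det H = -26·-2 − (8)² = -12 < 0, so H is indefinite.
Therefore the origin is a saddle point.

saddle point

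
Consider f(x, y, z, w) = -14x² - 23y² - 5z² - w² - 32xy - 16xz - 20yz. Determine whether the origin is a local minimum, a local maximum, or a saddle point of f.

local maximum

The Hessian at the origin is H = [[-28, -32, -16, 0], [-32, -46, -20, 0], [-16, -20, -10, 0], [0, 0, 0, -2]].
Symmetric row and column elimination reduces H to a congruent diagonal form with pivots -28, -66/7, -6/11, -2.
So there are 4 negative pivots.
H is negative definite, so the origin is a strict local maximum.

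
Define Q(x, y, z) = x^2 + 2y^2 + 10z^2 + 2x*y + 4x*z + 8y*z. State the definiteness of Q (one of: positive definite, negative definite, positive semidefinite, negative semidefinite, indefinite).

positive definite

Write A = [[1, 1, 2], [1, 2, 4], [2, 4, 10]].
Symmetric row and column elimination reduces A to a congruent diagonal form with pivots 1, 1, 2.
That gives 3 positive pivots.
Hence Q is positive definite.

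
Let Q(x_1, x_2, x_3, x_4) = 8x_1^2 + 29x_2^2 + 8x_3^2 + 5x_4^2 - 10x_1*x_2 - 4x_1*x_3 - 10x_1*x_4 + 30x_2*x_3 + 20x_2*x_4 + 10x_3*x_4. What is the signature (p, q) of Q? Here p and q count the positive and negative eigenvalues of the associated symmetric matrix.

(3, 0)

The symmetric matrix is A = [[8, -5, -2, -5], [-5, 29, 15, 10], [-2, 15, 8, 5], [-5, 10, 5, 5]].
Applying the same elementary operations to the rows and columns of A produces a congruent diagonal matrix with entries 8, 207/8, 40/207, 0.
So there are 3 positive, 1 zero pivots.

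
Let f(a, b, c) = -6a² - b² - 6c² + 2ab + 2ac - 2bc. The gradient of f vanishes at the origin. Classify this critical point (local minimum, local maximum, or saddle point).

The Hessian at the origin is H = [[-12, 2, 2], [2, -2, -2], [2, -2, -12]].
Symmetric row and column elimination reduces H to a congruent diagonal form with pivots -12, -5/3, -10.
So there are 3 negative pivots.
H is negative definite, so the origin is a strict local maximum.

local maximum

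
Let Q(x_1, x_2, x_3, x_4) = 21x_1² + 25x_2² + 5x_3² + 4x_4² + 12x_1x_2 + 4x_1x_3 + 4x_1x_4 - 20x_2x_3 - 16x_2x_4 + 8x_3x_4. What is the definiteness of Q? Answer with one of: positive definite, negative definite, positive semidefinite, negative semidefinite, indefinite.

positive semidefinite

The associated matrix is A = [[21, 6, 2, 2], [6, 25, -10, -8], [2, -10, 5, 4], [2, -8, 4, 4]].
Congruent diagonalization of A (simultaneous row and column reduction) yields pivots 21, 163/7, 5/489, 0.
That gives 3 positive, 1 zero pivots.
Hence Q is positive semidefinite.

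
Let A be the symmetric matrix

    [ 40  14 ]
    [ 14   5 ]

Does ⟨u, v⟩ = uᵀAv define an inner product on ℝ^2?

Row-reducing A symmetrically gives the diagonal entries 40, 1/10.
Counting signs: 2 positive.
Hence Q is positive definite.
⟨·,·⟩ is an inner product exactly when A is positive definite.

yes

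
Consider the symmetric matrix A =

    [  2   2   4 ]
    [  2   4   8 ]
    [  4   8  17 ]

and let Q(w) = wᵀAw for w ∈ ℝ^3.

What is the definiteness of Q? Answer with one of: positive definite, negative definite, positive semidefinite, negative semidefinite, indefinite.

Symmetric row and column elimination reduces A to a congruent diagonal form with pivots 2, 2, 1.
That gives 3 positive pivots.
Hence Q is positive definite.

positive definite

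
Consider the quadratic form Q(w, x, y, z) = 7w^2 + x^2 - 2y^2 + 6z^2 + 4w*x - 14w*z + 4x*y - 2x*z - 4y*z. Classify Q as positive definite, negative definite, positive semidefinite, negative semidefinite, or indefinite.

indefinite

The associated matrix is A = [[7, 2, 0, -7], [2, 1, 2, -1], [0, 2, -2, -2], [-7, -1, -2, 6]].
Row-reducing A symmetrically gives the diagonal entries 7, 3/7, -34/3, 10/17.
Counting signs: 3 positive, 1 negative.
Hence Q is indefinite.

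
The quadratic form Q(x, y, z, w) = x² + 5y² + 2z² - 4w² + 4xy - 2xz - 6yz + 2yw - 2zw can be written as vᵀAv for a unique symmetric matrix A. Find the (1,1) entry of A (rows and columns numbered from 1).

1

The coefficient of x² in Q is 1, and that is exactly A[1,1].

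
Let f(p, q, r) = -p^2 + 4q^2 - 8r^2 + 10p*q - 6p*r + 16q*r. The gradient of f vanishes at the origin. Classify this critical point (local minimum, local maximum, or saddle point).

saddle point

The Hessian at the origin is H = [[-2, 10, -6], [10, 8, 16], [-6, 16, -16]].
Applying the same elementary operations to the rows and columns of H produces a congruent diagonal matrix with entries -2, 58, -40/29.
So there are 1 positive, 2 negative pivots.
H is indefinite, so the origin is a saddle point.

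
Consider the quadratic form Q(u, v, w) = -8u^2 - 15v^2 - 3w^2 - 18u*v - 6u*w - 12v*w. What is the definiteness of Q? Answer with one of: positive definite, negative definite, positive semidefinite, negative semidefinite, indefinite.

negative definite

The symmetric matrix of Q is A = [[-8, -9, -3], [-9, -15, -6], [-3, -6, -3]].
Leading principal minors: Δ_1 = -8, Δ_2 = 39, Δ_3 = -18.
The signs alternate starting with Δ_1 < 0, so by Sylvester's criterion Q is negative definite.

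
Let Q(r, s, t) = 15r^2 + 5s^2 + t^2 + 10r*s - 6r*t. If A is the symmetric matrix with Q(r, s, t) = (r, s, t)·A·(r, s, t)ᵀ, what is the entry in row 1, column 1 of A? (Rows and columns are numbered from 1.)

The coefficient of r^2 in Q is 15, and that is exactly A[1,1].

15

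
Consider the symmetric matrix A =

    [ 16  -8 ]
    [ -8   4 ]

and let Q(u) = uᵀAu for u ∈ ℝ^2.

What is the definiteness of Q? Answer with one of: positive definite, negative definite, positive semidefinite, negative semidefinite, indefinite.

Row-reducing A symmetrically gives the diagonal entries 16, 0.
Counting signs: 1 positive, 1 zero.
Hence Q is positive semidefinite.

positive semidefinite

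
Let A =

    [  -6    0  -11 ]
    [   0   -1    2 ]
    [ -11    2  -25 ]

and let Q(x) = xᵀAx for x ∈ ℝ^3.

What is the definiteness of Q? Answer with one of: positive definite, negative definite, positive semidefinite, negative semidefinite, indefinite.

Applying the same elementary operations to the rows and columns of A produces a congruent diagonal matrix with entries -6, -1, -5/6.
That gives 3 negative pivots.
Hence Q is negative definite.

negative definite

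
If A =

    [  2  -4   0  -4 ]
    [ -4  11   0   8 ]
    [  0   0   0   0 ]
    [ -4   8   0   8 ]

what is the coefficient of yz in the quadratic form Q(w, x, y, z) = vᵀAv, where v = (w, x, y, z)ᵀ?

0

The coefficient of yz is A[3,4] + A[4,3] = 2·0 = 0.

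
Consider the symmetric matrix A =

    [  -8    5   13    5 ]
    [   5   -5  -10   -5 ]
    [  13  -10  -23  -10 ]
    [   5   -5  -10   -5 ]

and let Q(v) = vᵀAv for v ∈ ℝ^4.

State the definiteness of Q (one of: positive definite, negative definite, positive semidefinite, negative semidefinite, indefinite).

negative semidefinite

Congruent diagonalization of A (simultaneous row and column reduction) yields pivots -8, -15/8, 0, 0.
Counting signs: 2 negative, 2 zero.
Hence Q is negative semidefinite.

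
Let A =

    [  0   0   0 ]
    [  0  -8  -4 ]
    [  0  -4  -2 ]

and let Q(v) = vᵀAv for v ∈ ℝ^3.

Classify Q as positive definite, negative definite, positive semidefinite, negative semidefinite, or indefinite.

negative semidefinite

Applying the same elementary operations to the rows and columns of A produces a congruent diagonal matrix with entries 0, -8, 0.
So there are 1 negative, 2 zero pivots.
Hence Q is negative semidefinite.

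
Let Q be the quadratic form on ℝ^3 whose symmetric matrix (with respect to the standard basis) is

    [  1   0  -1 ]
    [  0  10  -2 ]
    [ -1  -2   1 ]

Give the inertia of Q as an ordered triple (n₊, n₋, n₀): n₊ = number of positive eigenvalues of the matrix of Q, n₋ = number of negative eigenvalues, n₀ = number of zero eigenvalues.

(2, 1, 0)

Congruent diagonalization of A (simultaneous row and column reduction) yields pivots 1, 10, -2/5.
That gives 2 positive, 1 negative pivots.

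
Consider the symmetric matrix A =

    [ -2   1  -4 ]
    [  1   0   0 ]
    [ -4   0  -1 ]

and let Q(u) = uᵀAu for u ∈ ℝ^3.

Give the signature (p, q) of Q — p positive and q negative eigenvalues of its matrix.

Row-reducing A symmetrically gives the diagonal entries -2, 1/2, -1.
Counting signs: 1 positive, 2 negative.

(1, 2)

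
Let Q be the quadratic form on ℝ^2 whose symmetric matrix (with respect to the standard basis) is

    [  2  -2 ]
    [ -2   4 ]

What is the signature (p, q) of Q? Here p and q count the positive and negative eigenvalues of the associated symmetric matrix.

(2, 0)

Symmetric row and column elimination reduces A to a congruent diagonal form with pivots 2, 2.
Counting signs: 2 positive.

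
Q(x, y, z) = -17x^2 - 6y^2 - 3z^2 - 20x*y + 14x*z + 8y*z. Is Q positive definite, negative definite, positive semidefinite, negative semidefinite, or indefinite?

negative semidefinite

The symmetric matrix is A = [[-17, -10, 7], [-10, -6, 4], [7, 4, -3]].
Symmetric row and column elimination reduces A to a congruent diagonal form with pivots -17, -2/17, 0.
So there are 2 negative, 1 zero pivots.
Hence Q is negative semidefinite.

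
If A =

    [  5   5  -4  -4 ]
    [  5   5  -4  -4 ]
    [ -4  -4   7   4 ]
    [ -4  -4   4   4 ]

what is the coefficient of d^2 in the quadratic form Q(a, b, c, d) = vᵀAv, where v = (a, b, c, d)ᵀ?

4

The coefficient of d^2 is the diagonal entry A[4,4] = 4.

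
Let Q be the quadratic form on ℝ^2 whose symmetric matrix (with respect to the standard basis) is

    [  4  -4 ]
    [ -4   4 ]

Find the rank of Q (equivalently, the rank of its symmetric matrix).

1

Row-reducing A symmetrically gives the diagonal entries 4, 0.
So there are 1 positive, 1 zero pivots.
The rank is the number of nonzero pivots: 1.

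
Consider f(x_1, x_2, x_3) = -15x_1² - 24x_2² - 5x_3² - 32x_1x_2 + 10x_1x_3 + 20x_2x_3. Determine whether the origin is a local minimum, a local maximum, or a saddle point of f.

The Hessian at the origin is H = [[-30, -32, 10], [-32, -48, 20], [10, 20, -10]].
An LDLᵀ factorisation of H has diagonal entries -30, -208/15, -5/13.
Counting signs: 3 negative.
H is negative definite, so the origin is a strict local maximum.

local maximum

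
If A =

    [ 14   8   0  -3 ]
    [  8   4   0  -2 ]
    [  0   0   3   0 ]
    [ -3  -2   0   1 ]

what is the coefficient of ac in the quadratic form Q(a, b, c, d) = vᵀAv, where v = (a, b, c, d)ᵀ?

The coefficient of ac is A[1,3] + A[3,1] = 2·0 = 0.

0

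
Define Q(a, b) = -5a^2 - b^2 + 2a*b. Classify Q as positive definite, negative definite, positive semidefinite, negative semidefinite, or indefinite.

negative definite

The symmetric matrix of Q is [[-5, 1], [1, -1]].
For the 2×2 matrix [[-5, 1], [1, -1]]: det = -5·-1 − (1)² = 4, trace = -6.
det > 0 so both eigenvalues share the sign of the trace; trace = -6 < 0 ⇒ both negative.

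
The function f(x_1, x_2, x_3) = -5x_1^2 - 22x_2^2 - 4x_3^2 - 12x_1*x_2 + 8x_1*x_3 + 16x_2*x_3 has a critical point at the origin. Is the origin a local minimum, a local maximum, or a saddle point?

local maximum

The Hessian at the origin is H = [[-10, -12, 8], [-12, -44, 16], [8, 16, -8]].
Congruent diagonalization of H (simultaneous row and column reduction) yields pivots -10, -148/5, -8/37.
So there are 3 negative pivots.
H is negative definite, so the origin is a strict local maximum.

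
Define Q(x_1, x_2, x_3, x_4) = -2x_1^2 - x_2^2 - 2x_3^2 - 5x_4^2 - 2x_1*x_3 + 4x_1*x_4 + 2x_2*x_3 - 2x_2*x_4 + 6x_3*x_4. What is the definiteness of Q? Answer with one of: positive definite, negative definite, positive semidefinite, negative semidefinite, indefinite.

negative semidefinite

Write A = [[-2, 0, -1, 2], [0, -1, 1, -1], [-1, 1, -2, 3], [2, -1, 3, -5]].
Applying the same elementary operations to the rows and columns of A produces a congruent diagonal matrix with entries -2, -1, -1/2, 0.
That gives 3 negative, 1 zero pivots.
Hence Q is negative semidefinite.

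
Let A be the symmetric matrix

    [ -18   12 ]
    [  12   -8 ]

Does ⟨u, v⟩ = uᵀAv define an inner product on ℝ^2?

Applying the same elementary operations to the rows and columns of A produces a congruent diagonal matrix with entries -18, 0.
So there are 1 negative, 1 zero pivots.
Hence Q is negative semidefinite.
⟨·,·⟩ is an inner product exactly when A is positive definite.

no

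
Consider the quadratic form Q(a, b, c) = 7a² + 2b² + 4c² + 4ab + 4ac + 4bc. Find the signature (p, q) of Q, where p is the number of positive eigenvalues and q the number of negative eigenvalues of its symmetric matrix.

The associated matrix is A = [[7, 2, 2], [2, 2, 2], [2, 2, 4]].
Congruent diagonalization of A (simultaneous row and column reduction) yields pivots 7, 10/7, 2.
That gives 3 positive pivots.

(3, 0)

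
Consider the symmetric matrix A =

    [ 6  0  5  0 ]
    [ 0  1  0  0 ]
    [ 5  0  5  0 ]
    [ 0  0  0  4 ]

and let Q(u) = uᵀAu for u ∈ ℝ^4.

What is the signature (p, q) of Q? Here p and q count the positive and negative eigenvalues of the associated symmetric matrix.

Applying the same elementary operations to the rows and columns of A produces a congruent diagonal matrix with entries 6, 1, 5/6, 4.
Counting signs: 4 positive.

(4, 0)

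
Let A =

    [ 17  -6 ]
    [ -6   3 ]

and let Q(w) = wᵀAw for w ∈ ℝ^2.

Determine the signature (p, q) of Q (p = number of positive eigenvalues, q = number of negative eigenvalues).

Congruent diagonalization of A (simultaneous row and column reduction) yields pivots 17, 15/17.
That gives 2 positive pivots.

(2, 0)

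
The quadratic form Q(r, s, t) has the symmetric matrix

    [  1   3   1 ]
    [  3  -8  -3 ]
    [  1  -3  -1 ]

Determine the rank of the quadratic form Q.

Congruent diagonalization of A (simultaneous row and column reduction) yields pivots 1, -17, 2/17.
Counting signs: 2 positive, 1 negative.
The rank is the number of nonzero pivots: 3.

3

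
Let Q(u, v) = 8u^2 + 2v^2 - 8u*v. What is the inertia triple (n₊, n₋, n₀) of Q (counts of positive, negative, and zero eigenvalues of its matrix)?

Write A = [[8, -4], [-4, 2]].
Congruent diagonalization of A (simultaneous row and column reduction) yields pivots 8, 0.
Counting signs: 1 positive, 1 zero.

(1, 0, 1)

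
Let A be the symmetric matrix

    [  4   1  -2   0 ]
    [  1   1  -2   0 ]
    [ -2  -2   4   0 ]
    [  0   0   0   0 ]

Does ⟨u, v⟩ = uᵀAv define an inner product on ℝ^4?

no

Row-reducing A symmetrically gives the diagonal entries 4, 3/4, 0, 0.
Counting signs: 2 positive, 2 zero.
Hence Q is positive semidefinite.
⟨·,·⟩ is an inner product exactly when A is positive definite.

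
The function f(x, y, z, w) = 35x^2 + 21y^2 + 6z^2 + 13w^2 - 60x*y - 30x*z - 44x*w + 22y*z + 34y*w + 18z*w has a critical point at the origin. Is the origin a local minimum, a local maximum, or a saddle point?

saddle point

The Hessian at the origin is H = [[70, -60, -30, -44], [-60, 42, 22, 34], [-30, 22, 12, 18], [-44, 34, 18, 26]].
Congruent diagonalization of H (simultaneous row and column reduction) yields pivots 70, -66/7, 20/33, -4/5.
That gives 2 positive, 2 negative pivots.
H is indefinite, so the origin is a saddle point.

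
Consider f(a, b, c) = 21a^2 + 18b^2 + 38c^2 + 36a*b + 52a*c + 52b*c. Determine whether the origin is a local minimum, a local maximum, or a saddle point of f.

The Hessian at the origin is H = [[42, 36, 52], [36, 36, 52], [52, 52, 76]].
Symmetric row and column elimination reduces H to a congruent diagonal form with pivots 42, 36/7, 8/9.
So there are 3 positive pivots.
H is positive definite, so the origin is a strict local minimum.

local minimum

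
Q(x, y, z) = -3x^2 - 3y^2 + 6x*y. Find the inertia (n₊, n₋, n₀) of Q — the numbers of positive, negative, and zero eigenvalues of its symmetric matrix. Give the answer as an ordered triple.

The symmetric matrix is A = [[-3, 3, 0], [3, -3, 0], [0, 0, 0]].
Congruent diagonalization of A (simultaneous row and column reduction) yields pivots -3, 0, 0.
That gives 1 negative, 2 zero pivots.

(0, 1, 2)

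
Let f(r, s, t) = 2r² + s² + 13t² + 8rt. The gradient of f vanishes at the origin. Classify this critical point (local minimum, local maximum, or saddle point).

local minimum

The Hessian at the origin is H = [[4, 0, 8], [0, 2, 0], [8, 0, 26]].
Applying the same elementary operations to the rows and columns of H produces a congruent diagonal matrix with entries 4, 2, 10.
Counting signs: 3 positive.
H is positive definite, so the origin is a strict local minimum.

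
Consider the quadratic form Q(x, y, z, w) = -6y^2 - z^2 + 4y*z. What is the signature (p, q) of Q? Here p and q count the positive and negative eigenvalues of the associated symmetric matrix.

(0, 2)

The symmetric matrix is A = [[0, 0, 0, 0], [0, -6, 2, 0], [0, 2, -1, 0], [0, 0, 0, 0]].
Symmetric row and column elimination reduces A to a congruent diagonal form with pivots 0, -6, -1/3, 0.
Counting signs: 2 negative, 2 zero.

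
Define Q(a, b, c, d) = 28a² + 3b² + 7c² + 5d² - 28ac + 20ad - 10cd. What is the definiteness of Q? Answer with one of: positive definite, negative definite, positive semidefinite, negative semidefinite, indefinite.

positive semidefinite

The associated matrix is A = [[28, 0, -14, 10], [0, 3, 0, 0], [-14, 0, 7, -5], [10, 0, -5, 5]].
Congruent diagonalization of A (simultaneous row and column reduction) yields pivots 28, 3, 0, 10/7.
Counting signs: 3 positive, 1 zero.
Hence Q is positive semidefinite.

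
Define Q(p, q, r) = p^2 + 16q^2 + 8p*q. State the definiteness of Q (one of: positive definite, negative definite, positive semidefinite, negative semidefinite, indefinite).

positive semidefinite

Write A = [[1, 4, 0], [4, 16, 0], [0, 0, 0]].
Applying the same elementary operations to the rows and columns of A produces a congruent diagonal matrix with entries 1, 0, 0.
So there are 1 positive, 2 zero pivots.
Hence Q is positive semidefinite.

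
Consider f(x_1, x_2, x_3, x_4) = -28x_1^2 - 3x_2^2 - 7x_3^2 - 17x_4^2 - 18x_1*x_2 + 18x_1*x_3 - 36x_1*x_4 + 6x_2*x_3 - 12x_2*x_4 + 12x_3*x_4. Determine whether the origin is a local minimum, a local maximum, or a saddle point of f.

local maximum

The Hessian at the origin is H = [[-56, -18, 18, -36], [-18, -6, 6, -12], [18, 6, -14, 12], [-36, -12, 12, -34]].
Congruent diagonalization of H (simultaneous row and column reduction) yields pivots -56, -3/14, -8, -10.
So there are 4 negative pivots.
H is negative definite, so the origin is a strict local maximum.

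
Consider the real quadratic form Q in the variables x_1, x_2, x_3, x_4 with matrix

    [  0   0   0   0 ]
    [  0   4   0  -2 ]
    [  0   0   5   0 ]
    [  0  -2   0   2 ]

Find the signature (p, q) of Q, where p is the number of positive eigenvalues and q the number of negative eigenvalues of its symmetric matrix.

Row-reducing A symmetrically gives the diagonal entries 0, 4, 5, 1.
That gives 3 positive, 1 zero pivots.

(3, 0)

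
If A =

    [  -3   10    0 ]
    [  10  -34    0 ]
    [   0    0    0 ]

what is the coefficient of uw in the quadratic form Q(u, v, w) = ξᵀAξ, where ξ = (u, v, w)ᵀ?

The coefficient of uw is A[1,3] + A[3,1] = 2·0 = 0.

0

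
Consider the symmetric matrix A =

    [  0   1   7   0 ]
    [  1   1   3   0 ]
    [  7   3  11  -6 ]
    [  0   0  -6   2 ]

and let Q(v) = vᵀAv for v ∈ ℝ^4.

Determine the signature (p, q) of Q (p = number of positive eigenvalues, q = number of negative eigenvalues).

(2, 1)

By Sylvester's law of inertia any congruent diagonalization of A has 2 positive, 1 negative and 1 zero entries.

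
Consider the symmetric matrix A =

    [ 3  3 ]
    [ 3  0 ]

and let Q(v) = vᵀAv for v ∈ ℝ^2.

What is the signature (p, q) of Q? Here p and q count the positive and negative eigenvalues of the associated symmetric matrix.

Congruent diagonalization of A (simultaneous row and column reduction) yields pivots 3, -3.
That gives 1 positive, 1 negative pivots.

(1, 1)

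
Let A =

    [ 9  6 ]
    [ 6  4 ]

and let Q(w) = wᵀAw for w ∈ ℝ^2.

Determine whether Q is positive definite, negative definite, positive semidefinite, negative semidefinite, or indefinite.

positive semidefinite

Applying the same elementary operations to the rows and columns of A produces a congruent diagonal matrix with entries 9, 0.
That gives 1 positive, 1 zero pivots.
Hence Q is positive semidefinite.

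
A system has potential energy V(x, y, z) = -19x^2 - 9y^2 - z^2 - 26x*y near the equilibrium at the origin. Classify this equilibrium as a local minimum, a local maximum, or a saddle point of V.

The Hessian at the origin is H = [[-38, -26, 0], [-26, -18, 0], [0, 0, -2]].
Applying the same elementary operations to the rows and columns of H produces a congruent diagonal matrix with entries -38, -4/19, -2.
That gives 3 negative pivots.
H is negative definite, so the origin is a strict local maximum.

local maximum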